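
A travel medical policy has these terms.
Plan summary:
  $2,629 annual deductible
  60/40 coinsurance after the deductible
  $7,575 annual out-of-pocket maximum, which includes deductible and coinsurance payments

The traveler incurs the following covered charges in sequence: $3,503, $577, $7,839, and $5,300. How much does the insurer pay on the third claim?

#1 ($3,503): deductible takes $2,629, $874 remains; coinsurance $874 × 40% = $349.60. Traveler pays $2,978.60; OOP now $2,978.60. Plan pays $3,503 − $2,978.60 = $524.40.
#2 ($577): deductible already satisfied, so traveler's share is 40% × $577 = $230.80. Traveler owes $230.80 (running OOP $3,209.40). Insurer: $577 − $230.80 = $346.20.
#3 ($7,839): deductible met; 40% of $7,839 = $3,135.60. Traveler owes $3,135.60 (running OOP $6,345). Plan pays $7,839 − $3,135.60 = $4,703.40.

$4,703.40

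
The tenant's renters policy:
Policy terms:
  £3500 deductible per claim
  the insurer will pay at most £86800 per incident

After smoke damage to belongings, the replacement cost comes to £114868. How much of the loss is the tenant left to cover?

Less the £3500 deductible: £114868 − £3500 = £111368.
£111368 exceeds the £86800 limit, so the insurer pays the limit: £86800.
Tenant's share is the uncovered remainder: £114868 − £86800 = £28068.

£28068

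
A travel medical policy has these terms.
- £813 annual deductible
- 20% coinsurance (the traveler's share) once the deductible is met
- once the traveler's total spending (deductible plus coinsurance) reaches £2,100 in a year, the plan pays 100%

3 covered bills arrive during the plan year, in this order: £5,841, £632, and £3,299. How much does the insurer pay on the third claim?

£3,144

Claim 1 (£5,841): deductible takes £813, £5,028 remains; coinsurance £5,028 × 20% = £1,005.60. Traveler pays £1,818.60; OOP now £1,818.60. Insurer: £5,841 − £1,818.60 = £4,022.40.
Claim 2 (£632): deductible met; 20% of £632 = £126.40. Traveler pays £126.40; OOP now £1,945. Plan pays £632 − £126.40 = £505.60.
Claim 3 (£3,299): deductible met; 20% of £3,299 = £659.80. Adding that to £1,945 gives £2,604.80, past the £2,100 cap; traveler pays only £2,100 − £1,945 = £155. Plan pays £3,299 − £155 = £3,144.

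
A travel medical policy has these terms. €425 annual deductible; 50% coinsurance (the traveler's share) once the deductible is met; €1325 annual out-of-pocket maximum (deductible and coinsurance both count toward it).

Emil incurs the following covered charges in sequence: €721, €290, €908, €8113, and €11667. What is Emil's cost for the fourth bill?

Claim 1 — €721: €425 finishes the deductible; €296 goes to coinsurance; coinsurance €296 × 50% = €148. Cost to traveler: €573. OOP to date €573.
Claim 2 — €290: deductible already satisfied, so traveler's share is 50% × €290 = €145. Traveler owes €145 (running OOP €718).
Claim 3 — €908: deductible met; 50% of €908 = €454. Traveler pays €454; OOP now €1172.
Claim 4 — €8113: deductible met; 50% of €8113 = €4056.50. That would push OOP to €5228.50, over the €1325 cap, so traveler pays €1325 − €1172 = €153.

€153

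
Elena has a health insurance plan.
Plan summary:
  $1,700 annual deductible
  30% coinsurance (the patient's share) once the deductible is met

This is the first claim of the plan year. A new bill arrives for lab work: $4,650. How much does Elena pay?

Nothing has been paid toward the $1,700 deductible, so the first $1,700 of this charge is applied there.
That leaves $4,650 − $1,700 = $2,950 for coinsurance.
Patient's 30% share of $2,950 is $885.
That puts the patient's cost at $1,700 + $885 = $2,585.

$2,585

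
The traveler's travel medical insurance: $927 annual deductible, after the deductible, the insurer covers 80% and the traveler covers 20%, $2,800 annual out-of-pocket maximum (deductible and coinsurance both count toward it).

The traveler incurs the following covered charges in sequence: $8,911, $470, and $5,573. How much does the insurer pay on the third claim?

$5,390.80

Claim 1 ($8,911): $927 finishes the deductible; $7,984 goes to coinsurance; coinsurance $7,984 × 20% = $1,596.80. Traveler owes $2,523.80 (running OOP $2,523.80). Plan pays $8,911 − $2,523.80 = $6,387.20.
Claim 2 ($470): deductible already satisfied, so traveler's share is 20% × $470 = $94. Traveler owes $94 (running OOP $2,617.80). Plan pays $470 − $94 = $376.
Claim 3 ($5,573): deductible already satisfied, so traveler's share is 20% × $5,573 = $1,114.60. That would push OOP to $3,732.40, over the $2,800 cap, so traveler pays $2,800 − $2,617.80 = $182.20. Plan pays $5,573 − $182.20 = $5,390.80.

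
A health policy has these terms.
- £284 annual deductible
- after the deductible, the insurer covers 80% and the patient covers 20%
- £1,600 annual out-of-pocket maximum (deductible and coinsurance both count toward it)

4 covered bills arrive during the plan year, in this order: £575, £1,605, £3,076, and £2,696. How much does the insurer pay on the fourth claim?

Claim 1 — £575: deductible takes £284, £291 remains; 20% of £291 = £58.20. Patient owes £342.20 (running OOP £342.20). Insurer: £575 − £342.20 = £232.80.
Claim 2 — £1,605: deductible already satisfied, so patient's share is 20% × £1,605 = £321. Cost to patient: £321. OOP to date £663.20. Plan pays £1,605 − £321 = £1,284.
Claim 3 — £3,076: deductible met; 20% of £3,076 = £615.20. Patient pays £615.20; OOP now £1,278.40. Plan pays £3,076 − £615.20 = £2,460.80.
Claim 4 — £2,696: deductible already satisfied, so patient's share is 20% × £2,696 = £539.20. Adding that to £1,278.40 gives £1,817.60, past the £1,600 cap; patient pays only £1,600 − £1,278.40 = £321.60. Insurer: £2,696 − £321.60 = £2,374.40.

£2,374.40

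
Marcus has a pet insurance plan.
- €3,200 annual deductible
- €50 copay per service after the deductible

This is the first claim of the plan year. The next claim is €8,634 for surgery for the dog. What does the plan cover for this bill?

€5,384

Nothing has been paid toward the €3,200 deductible, so the first €3,200 of this charge is applied there.
After the €3,200 deductible portion, €8,634 − €3,200 = €5,434 is subject to the copay.
Copay on this service: €50.
That puts the owner's cost at €3,200 + €50 = €3,250.
Insurer pays the balance: €8,634 − €3,250 = €5,384.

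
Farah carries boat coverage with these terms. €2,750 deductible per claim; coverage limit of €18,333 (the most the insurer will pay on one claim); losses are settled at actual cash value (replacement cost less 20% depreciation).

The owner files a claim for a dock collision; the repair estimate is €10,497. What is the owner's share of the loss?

€4,849.40

At 20% depreciation, ACV = €10,497 − €2,099.40 = €8,397.60.
Less the €2,750 deductible: €8,397.60 − €2,750 = €5,647.60.
That's under the €18,333 cap, so the insurer reimburses the full €5,647.60.
Out of pocket: €10,497 − €5,647.60 = €4,849.40.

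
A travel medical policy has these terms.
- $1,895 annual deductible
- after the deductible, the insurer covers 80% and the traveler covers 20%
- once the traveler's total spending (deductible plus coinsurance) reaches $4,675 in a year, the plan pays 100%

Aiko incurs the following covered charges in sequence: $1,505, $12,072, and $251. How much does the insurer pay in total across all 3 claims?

$9,546.40

Claim 1 ($1,505): all of it applies to the deductible. Traveler pays $1,505; OOP now $1,505. Plan pays $1,505 − $1,505 = $0.
Claim 2 ($12,072): $390 to deductible, leaving $11,682; 20% of $11,682 = $2,336.40. Traveler pays $2,726.40; OOP now $4,231.40. Plan pays $12,072 − $2,726.40 = $9,345.60.
Claim 3 ($251): 20% coinsurance on $251 = $50.20. Cost to traveler: $50.20. OOP to date $4,281.60. Plan pays $251 − $50.20 = $200.80.
Insurer total: $0 + $9,345.60 + $200.80 = $9,546.40.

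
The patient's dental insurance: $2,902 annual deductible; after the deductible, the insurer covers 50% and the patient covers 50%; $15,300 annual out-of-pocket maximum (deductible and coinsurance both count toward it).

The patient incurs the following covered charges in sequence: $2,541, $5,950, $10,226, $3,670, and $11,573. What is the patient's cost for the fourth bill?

Bill 1, $2,541: entire amount goes to the deductible. Patient pays $2,541; OOP now $2,541.
Bill 2, $5,950: $361 finishes the deductible; $5,589 goes to coinsurance; coinsurance $5,589 × 50% = $2,794.50. Cost to patient: $3,155.50. OOP to date $5,696.50.
Bill 3, $10,226: deductible already satisfied, so patient's share is 50% × $10,226 = $5,113. Cost to patient: $5,113. OOP to date $10,809.50.
Bill 4, $3,670: 50% coinsurance on $3,670 = $1,835. Cost to patient: $1,835. OOP to date $12,644.50.

$1,835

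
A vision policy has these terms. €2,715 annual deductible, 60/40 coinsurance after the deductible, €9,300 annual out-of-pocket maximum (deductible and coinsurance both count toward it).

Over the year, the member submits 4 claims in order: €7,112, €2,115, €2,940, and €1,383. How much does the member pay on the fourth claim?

€553.20

Claim 1 (€7,112): €2,715 to deductible, leaving €4,397; coinsurance €4,397 × 40% = €1,758.80. Cost to member: €4,473.80. OOP to date €4,473.80.
Claim 2 (€2,115): deductible already satisfied, so member's share is 40% × €2,115 = €846. Cost to member: €846. OOP to date €5,319.80.
Claim 3 (€2,940): 40% coinsurance on €2,940 = €1,176. Cost to member: €1,176. OOP to date €6,495.80.
Claim 4 (€1,383): deductible already satisfied, so member's share is 40% × €1,383 = €553.20. Member owes €553.20 (running OOP €7,049).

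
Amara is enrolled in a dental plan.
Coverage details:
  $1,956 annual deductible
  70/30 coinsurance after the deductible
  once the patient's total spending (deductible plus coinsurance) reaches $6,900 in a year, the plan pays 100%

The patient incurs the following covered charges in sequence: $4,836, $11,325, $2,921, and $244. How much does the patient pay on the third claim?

Claim 1 — $4,836: $1,956 to deductible, leaving $2,880; 30% of $2,880 = $864. Patient pays $2,820; OOP now $2,820.
Claim 2 — $11,325: deductible already satisfied, so patient's share is 30% × $11,325 = $3,397.50. Patient pays $3,397.50; OOP now $6,217.50.
Claim 3 — $2,921: deductible already satisfied, so patient's share is 30% × $2,921 = $876.30. OOP would hit $7,093.80 > $6,900, so the cap limits the patient to $6,900 − $6,217.50 = $682.50.

$682.50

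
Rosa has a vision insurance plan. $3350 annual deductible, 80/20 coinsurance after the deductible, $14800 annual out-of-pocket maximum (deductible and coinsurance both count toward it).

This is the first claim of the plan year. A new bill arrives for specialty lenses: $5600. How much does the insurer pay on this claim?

$1800

The full $3350 deductible is still open; $3350 of this bill applies to it.
After the $3350 deductible portion, $5600 − $3350 = $2250 is subject to coinsurance.
20% of $2250 = $450 falls to the member.
So the member owes $3350 + $450 = $3800 before any cap.
Cumulative spending $0 + $3800 = $3800 stays under the $14800 maximum.
The plan picks up $5600 − $3800 = $1800.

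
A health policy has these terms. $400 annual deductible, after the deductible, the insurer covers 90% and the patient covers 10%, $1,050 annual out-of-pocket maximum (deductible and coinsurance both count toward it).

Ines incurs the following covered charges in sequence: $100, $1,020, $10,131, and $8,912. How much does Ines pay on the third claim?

$578

#1 ($100): all of it applies to the deductible. Patient pays $100; OOP now $100.
#2 ($1,020): deductible takes $300, $720 remains; patient's 10% is $72. Cost to patient: $372. OOP to date $472.
#3 ($10,131): 10% coinsurance on $10,131 = $1,013.10. OOP would hit $1,485.10 > $1,050, so the cap limits the patient to $1,050 − $472 = $578.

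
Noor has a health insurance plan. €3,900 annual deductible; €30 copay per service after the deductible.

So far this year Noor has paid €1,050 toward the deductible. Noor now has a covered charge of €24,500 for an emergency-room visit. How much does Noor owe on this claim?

€2,880

Deductible still to meet: €3,900 − €1,050 = €2,850.
After the €2,850 deductible portion, €24,500 − €2,850 = €21,650 is subject to the copay.
Copay on this service: €30.
That puts the patient's cost at €2,850 + €30 = €2,880.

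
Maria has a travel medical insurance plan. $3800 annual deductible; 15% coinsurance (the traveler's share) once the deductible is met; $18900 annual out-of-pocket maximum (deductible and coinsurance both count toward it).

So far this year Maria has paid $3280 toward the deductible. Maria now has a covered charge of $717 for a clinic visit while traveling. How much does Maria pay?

Deductible still to meet: $3800 − $3280 = $520.
After the $520 deductible portion, $717 − $520 = $197 is subject to coinsurance.
Traveler's 15% share of $197 is $29.55.
Traveler responsibility before any cap: $520 + $29.55 = $549.55.
Cumulative spending $3280 + $549.55 = $3829.55 stays under the $18900 maximum.

$549.55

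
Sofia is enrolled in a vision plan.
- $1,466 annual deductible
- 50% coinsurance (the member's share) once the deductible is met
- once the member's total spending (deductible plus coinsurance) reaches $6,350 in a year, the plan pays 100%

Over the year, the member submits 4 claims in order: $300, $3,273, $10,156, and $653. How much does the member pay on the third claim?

$3,830.50

#1 ($300): fully absorbed by the deductible. Member pays $300; OOP now $300.
#2 ($3,273): $1,166 finishes the deductible; $2,107 goes to coinsurance; member's 50% is $1,053.50. Cost to member: $2,219.50. OOP to date $2,519.50.
#3 ($10,156): 50% coinsurance on $10,156 = $5,078. OOP would hit $7,597.50 > $6,350, so the cap limits the member to $6,350 − $2,519.50 = $3,830.50.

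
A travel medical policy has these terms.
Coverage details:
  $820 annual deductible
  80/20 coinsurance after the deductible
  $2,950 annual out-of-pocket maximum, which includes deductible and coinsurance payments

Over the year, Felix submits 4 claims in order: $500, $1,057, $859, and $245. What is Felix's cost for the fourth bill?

Claim 1 — $500: entire amount goes to the deductible. Traveler pays $500; OOP now $500.
Claim 2 — $1,057: $320 finishes the deductible; $737 goes to coinsurance; coinsurance $737 × 20% = $147.40. Traveler pays $467.40; OOP now $967.40.
Claim 3 — $859: deductible met; 20% of $859 = $171.80. Cost to traveler: $171.80. OOP to date $1,139.20.
Claim 4 — $245: deductible met; 20% of $245 = $49. Traveler pays $49; OOP now $1,188.20.

$49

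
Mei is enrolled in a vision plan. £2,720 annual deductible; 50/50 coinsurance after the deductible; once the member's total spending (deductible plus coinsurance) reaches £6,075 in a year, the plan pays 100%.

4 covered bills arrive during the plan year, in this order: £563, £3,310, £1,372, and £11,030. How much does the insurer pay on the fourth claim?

£8,937.50

Claim 1 — £563: all of it applies to the deductible. Cost to member: £563. OOP to date £563. Insurer: £563 − £563 = £0.
Claim 2 — £3,310: deductible takes £2,157, £1,153 remains; 50% of £1,153 = £576.50. Member owes £2,733.50 (running OOP £3,296.50). Plan pays £3,310 − £2,733.50 = £576.50.
Claim 3 — £1,372: deductible met; 50% of £1,372 = £686. Member owes £686 (running OOP £3,982.50). Insurer: £1,372 − £686 = £686.
Claim 4 — £11,030: deductible already satisfied, so member's share is 50% × £11,030 = £5,515. That would push OOP to £9,497.50, over the £6,075 cap, so member pays £6,075 − £3,982.50 = £2,092.50. Plan pays £11,030 − £2,092.50 = £8,937.50.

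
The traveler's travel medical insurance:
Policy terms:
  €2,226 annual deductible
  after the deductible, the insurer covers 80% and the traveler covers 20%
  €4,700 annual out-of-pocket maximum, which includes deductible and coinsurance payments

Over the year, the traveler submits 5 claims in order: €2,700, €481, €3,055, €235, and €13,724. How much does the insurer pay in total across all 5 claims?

Claim 1 (€2,700): €2,226 finishes the deductible; €474 goes to coinsurance; traveler's 20% is €94.80. Cost to traveler: €2,320.80. OOP to date €2,320.80. Plan pays €2,700 − €2,320.80 = €379.20.
Claim 2 (€481): deductible already satisfied, so traveler's share is 20% × €481 = €96.20. Cost to traveler: €96.20. OOP to date €2,417. Plan pays €481 − €96.20 = €384.80.
Claim 3 (€3,055): 20% coinsurance on €3,055 = €611. Cost to traveler: €611. OOP to date €3,028. Insurer: €3,055 − €611 = €2,444.
Claim 4 (€235): 20% coinsurance on €235 = €47. Cost to traveler: €47. OOP to date €3,075. Plan pays €235 − €47 = €188.
Claim 5 (€13,724): deductible already satisfied, so traveler's share is 20% × €13,724 = €2,744.80. Adding that to €3,075 gives €5,819.80, past the €4,700 cap; traveler pays only €4,700 − €3,075 = €1,625. Plan pays €13,724 − €1,625 = €12,099.
Insurer total = bills − traveler's total = €20,195 − €4,700 = €15,495.

€15,495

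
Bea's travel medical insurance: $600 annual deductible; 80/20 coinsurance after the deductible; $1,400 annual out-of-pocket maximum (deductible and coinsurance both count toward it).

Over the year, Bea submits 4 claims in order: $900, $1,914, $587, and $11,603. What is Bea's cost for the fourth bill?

Claim 1 ($900): deductible takes $600, $300 remains; coinsurance $300 × 20% = $60. Traveler owes $660 (running OOP $660).
Claim 2 ($1,914): deductible met; 20% of $1,914 = $382.80. Traveler owes $382.80 (running OOP $1,042.80).
Claim 3 ($587): 20% coinsurance on $587 = $117.40. Traveler pays $117.40; OOP now $1,160.20.
Claim 4 ($11,603): 20% coinsurance on $11,603 = $2,320.60. That would push OOP to $3,480.80, over the $1,400 cap, so traveler pays $1,400 − $1,160.20 = $239.80.

$239.80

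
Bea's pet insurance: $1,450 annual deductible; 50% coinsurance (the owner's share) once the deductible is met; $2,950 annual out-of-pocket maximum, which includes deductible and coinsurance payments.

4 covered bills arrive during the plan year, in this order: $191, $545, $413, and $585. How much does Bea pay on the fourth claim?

$443

Bill 1, $191: entire amount goes to the deductible. Cost to owner: $191. OOP to date $191.
Bill 2, $545: fully absorbed by the deductible. Owner pays $545; OOP now $736.
Bill 3, $413: entire amount goes to the deductible. Owner owes $413 (running OOP $1,149).
Bill 4, $585: deductible takes $301, $284 remains; coinsurance $284 × 50% = $142. Owner owes $443 (running OOP $1,592).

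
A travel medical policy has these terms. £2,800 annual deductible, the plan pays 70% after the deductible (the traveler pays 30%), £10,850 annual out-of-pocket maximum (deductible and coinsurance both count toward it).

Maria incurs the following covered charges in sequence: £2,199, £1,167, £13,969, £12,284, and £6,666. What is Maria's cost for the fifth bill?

Claim 1 — £2,199: fully absorbed by the deductible. Traveler pays £2,199; OOP now £2,199.
Claim 2 — £1,167: £601 finishes the deductible; £566 goes to coinsurance; coinsurance £566 × 30% = £169.80. Cost to traveler: £770.80. OOP to date £2,969.80.
Claim 3 — £13,969: 30% coinsurance on £13,969 = £4,190.70. Traveler owes £4,190.70 (running OOP £7,160.50).
Claim 4 — £12,284: deductible already satisfied, so traveler's share is 30% × £12,284 = £3,685.20. Cost to traveler: £3,685.20. OOP to date £10,845.70.
Claim 5 — £6,666: 30% coinsurance on £6,666 = £1,999.80. OOP would hit £12,845.50 > £10,850, so the cap limits the traveler to £10,850 − £10,845.70 = £4.30.

£4.30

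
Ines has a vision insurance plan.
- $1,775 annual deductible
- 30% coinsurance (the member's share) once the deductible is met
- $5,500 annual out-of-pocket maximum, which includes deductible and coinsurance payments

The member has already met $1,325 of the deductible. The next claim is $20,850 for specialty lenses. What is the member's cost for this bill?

$1,325 of the $1,775 deductible is already met, leaving $450.
After the $450 deductible portion, $20,850 − $450 = $20,400 is subject to coinsurance.
Coinsurance: $20,400 × 30% = $6,120.
So the member owes $450 + $6,120 = $6,570 before any cap.
That would bring total out-of-pocket to $7,895, past the $5,500 cap. The member is capped at $5,500 − $1,325 = $4,175 on this claim.

$4,175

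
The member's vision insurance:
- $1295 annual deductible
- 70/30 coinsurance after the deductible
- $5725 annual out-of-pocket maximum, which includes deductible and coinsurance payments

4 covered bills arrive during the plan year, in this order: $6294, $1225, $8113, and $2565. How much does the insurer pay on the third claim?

Claim 1 — $6294: $1295 finishes the deductible; $4999 goes to coinsurance; coinsurance $4999 × 30% = $1499.70. Cost to member: $2794.70. OOP to date $2794.70. Insurer: $6294 − $2794.70 = $3499.30.
Claim 2 — $1225: 30% coinsurance on $1225 = $367.50. Member owes $367.50 (running OOP $3162.20). Plan pays $1225 − $367.50 = $857.50.
Claim 3 — $8113: deductible already satisfied, so member's share is 30% × $8113 = $2433.90. Member owes $2433.90 (running OOP $5596.10). Insurer: $8113 − $2433.90 = $5679.10.

$5679.10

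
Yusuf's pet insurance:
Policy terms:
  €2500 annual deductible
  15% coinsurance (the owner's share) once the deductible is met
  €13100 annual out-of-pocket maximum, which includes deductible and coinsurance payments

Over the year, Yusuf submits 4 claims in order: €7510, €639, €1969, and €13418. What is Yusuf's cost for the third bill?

Claim 1 (€7510): deductible takes €2500, €5010 remains; owner's 15% is €751.50. Owner owes €3251.50 (running OOP €3251.50).
Claim 2 (€639): deductible already satisfied, so owner's share is 15% × €639 = €95.85. Owner pays €95.85; OOP now €3347.35.
Claim 3 (€1969): deductible met; 15% of €1969 = €295.35. Owner owes €295.35 (running OOP €3642.70).

€295.35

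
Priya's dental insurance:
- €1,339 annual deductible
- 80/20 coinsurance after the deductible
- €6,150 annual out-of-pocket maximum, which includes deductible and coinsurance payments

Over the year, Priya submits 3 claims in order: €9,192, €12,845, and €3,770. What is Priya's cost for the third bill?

€671.40

Claim 1 (€9,192): deductible takes €1,339, €7,853 remains; patient's 20% is €1,570.60. Patient owes €2,909.60 (running OOP €2,909.60).
Claim 2 (€12,845): deductible met; 20% of €12,845 = €2,569. Patient owes €2,569 (running OOP €5,478.60).
Claim 3 (€3,770): deductible met; 20% of €3,770 = €754. OOP would hit €6,232.60 > €6,150, so the cap limits the patient to €6,150 − €5,478.60 = €671.40.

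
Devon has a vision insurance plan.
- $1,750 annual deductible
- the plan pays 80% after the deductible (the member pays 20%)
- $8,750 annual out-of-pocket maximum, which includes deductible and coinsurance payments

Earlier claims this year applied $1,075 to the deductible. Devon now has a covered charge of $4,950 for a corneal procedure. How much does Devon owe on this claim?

$1,530

Deductible still to meet: $1,750 − $1,075 = $675.
The remaining $4,275 (= $4,950 − $675) moves to coinsurance.
Coinsurance: $4,275 × 20% = $855.
That puts the member's cost at $675 + $855 = $1,530 before any cap.
Cumulative spending $1,075 + $1,530 = $2,605 stays under the $8,750 maximum.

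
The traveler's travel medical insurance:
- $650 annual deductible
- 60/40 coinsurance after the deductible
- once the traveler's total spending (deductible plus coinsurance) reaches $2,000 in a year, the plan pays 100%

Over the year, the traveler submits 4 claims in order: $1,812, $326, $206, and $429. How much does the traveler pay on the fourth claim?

Bill 1, $1,812: $650 to deductible, leaving $1,162; 40% of $1,162 = $464.80. Cost to traveler: $1,114.80. OOP to date $1,114.80.
Bill 2, $326: 40% coinsurance on $326 = $130.40. Traveler owes $130.40 (running OOP $1,245.20).
Bill 3, $206: 40% coinsurance on $206 = $82.40. Traveler owes $82.40 (running OOP $1,327.60).
Bill 4, $429: deductible already satisfied, so traveler's share is 40% × $429 = $171.60. Cost to traveler: $171.60. OOP to date $1,499.20.

$171.60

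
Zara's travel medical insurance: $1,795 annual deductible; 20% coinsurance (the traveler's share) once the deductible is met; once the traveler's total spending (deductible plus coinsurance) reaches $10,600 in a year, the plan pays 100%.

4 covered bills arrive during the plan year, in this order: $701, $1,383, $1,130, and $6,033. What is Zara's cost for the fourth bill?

$1,206.60

Bill 1, $701: fully absorbed by the deductible. Traveler pays $701; OOP now $701.
Bill 2, $1,383: $1,094 finishes the deductible; $289 goes to coinsurance; 20% of $289 = $57.80. Cost to traveler: $1,151.80. OOP to date $1,852.80.
Bill 3, $1,130: deductible met; 20% of $1,130 = $226. Cost to traveler: $226. OOP to date $2,078.80.
Bill 4, $6,033: deductible already satisfied, so traveler's share is 20% × $6,033 = $1,206.60. Traveler pays $1,206.60; OOP now $3,285.40.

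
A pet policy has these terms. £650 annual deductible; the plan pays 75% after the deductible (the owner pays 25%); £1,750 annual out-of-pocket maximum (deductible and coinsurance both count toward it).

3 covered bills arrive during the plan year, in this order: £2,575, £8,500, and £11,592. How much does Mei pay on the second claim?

£618.75

#1 (£2,575): deductible takes £650, £1,925 remains; owner's 25% is £481.25. Cost to owner: £1,131.25. OOP to date £1,131.25.
#2 (£8,500): deductible already satisfied, so owner's share is 25% × £8,500 = £2,125. OOP would hit £3,256.25 > £1,750, so the cap limits the owner to £1,750 − £1,131.25 = £618.75.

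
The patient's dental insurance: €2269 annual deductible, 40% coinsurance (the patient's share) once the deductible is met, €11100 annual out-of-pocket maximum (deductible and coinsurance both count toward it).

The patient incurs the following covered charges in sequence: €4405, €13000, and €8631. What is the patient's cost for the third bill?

Claim 1 — €4405: €2269 to deductible, leaving €2136; 40% of €2136 = €854.40. Patient owes €3123.40 (running OOP €3123.40).
Claim 2 — €13000: deductible met; 40% of €13000 = €5200. Cost to patient: €5200. OOP to date €8323.40.
Claim 3 — €8631: 40% coinsurance on €8631 = €3452.40. OOP would hit €11775.80 > €11100, so the cap limits the patient to €11100 − €8323.40 = €2776.60.

€2776.60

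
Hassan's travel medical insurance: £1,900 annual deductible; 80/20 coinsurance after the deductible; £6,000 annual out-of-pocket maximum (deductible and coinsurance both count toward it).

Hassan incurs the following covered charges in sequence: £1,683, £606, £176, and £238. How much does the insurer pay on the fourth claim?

£190.40

Claim 1 — £1,683: all of it applies to the deductible. Traveler pays £1,683; OOP now £1,683. Insurer: £1,683 − £1,683 = £0.
Claim 2 — £606: £217 finishes the deductible; £389 goes to coinsurance; 20% of £389 = £77.80. Traveler pays £294.80; OOP now £1,977.80. Insurer: £606 − £294.80 = £311.20.
Claim 3 — £176: deductible already satisfied, so traveler's share is 20% × £176 = £35.20. Cost to traveler: £35.20. OOP to date £2,013. Insurer: £176 − £35.20 = £140.80.
Claim 4 — £238: deductible already satisfied, so traveler's share is 20% × £238 = £47.60. Traveler owes £47.60 (running OOP £2,060.60). Plan pays £238 − £47.60 = £190.40.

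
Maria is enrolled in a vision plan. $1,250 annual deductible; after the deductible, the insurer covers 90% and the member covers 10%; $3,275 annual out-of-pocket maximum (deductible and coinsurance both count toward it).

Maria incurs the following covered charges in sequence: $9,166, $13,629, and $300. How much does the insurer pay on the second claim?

$12,395.60

Claim 1 — $9,166: $1,250 to deductible, leaving $7,916; 10% of $7,916 = $791.60. Member pays $2,041.60; OOP now $2,041.60. Plan pays $9,166 − $2,041.60 = $7,124.40.
Claim 2 — $13,629: deductible already satisfied, so member's share is 10% × $13,629 = $1,362.90. That would push OOP to $3,404.50, over the $3,275 cap, so member pays $3,275 − $2,041.60 = $1,233.40. Insurer: $13,629 − $1,233.40 = $12,395.60.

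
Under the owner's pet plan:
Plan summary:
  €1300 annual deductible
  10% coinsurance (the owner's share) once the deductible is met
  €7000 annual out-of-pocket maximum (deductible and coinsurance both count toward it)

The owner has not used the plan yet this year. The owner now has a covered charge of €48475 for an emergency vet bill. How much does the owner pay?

€6017.50

Nothing has been paid toward the €1300 deductible, so the first €1300 of this charge is applied there.
After the €1300 deductible portion, €48475 − €1300 = €47175 is subject to coinsurance.
Owner's 10% share of €47175 is €4717.50.
So the owner owes €1300 + €4717.50 = €6017.50 before any cap.
Cumulative spending €0 + €6017.50 = €6017.50 stays under the €7000 maximum.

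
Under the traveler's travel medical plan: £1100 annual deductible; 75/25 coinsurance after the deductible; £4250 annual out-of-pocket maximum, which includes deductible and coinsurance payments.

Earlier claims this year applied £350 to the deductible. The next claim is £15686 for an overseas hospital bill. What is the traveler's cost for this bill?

£3900

£350 of the £1100 deductible is already met, leaving £750.
After the £750 deductible portion, £15686 − £750 = £14936 is subject to coinsurance.
Coinsurance: £14936 × 25% = £3734.
So the traveler owes £750 + £3734 = £4484 before any cap.
Year-to-date out-of-pocket would reach £350 + £4484 = £4834, above the £4250 maximum, so the traveler pays only £4250 − £350 = £3900.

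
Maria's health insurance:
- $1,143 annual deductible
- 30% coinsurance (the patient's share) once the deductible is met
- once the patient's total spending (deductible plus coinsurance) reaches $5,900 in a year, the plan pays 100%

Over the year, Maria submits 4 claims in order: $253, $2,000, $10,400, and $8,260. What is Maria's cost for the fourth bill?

$1,304

Claim 1 ($253): all of it applies to the deductible. Patient owes $253 (running OOP $253).
Claim 2 ($2,000): deductible takes $890, $1,110 remains; patient's 30% is $333. Cost to patient: $1,223. OOP to date $1,476.
Claim 3 ($10,400): deductible met; 30% of $10,400 = $3,120. Patient pays $3,120; OOP now $4,596.
Claim 4 ($8,260): deductible met; 30% of $8,260 = $2,478. OOP would hit $7,074 > $5,900, so the cap limits the patient to $5,900 − $4,596 = $1,304.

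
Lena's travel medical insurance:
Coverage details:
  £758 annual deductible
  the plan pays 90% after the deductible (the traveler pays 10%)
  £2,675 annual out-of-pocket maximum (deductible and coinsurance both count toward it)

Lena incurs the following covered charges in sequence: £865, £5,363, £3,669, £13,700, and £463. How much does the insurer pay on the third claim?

£3,302.10

Claim 1 — £865: £758 finishes the deductible; £107 goes to coinsurance; coinsurance £107 × 10% = £10.70. Traveler owes £768.70 (running OOP £768.70). Insurer: £865 − £768.70 = £96.30.
Claim 2 — £5,363: deductible met; 10% of £5,363 = £536.30. Cost to traveler: £536.30. OOP to date £1,305. Plan pays £5,363 − £536.30 = £4,826.70.
Claim 3 — £3,669: deductible met; 10% of £3,669 = £366.90. Traveler owes £366.90 (running OOP £1,671.90). Plan pays £3,669 − £366.90 = £3,302.10.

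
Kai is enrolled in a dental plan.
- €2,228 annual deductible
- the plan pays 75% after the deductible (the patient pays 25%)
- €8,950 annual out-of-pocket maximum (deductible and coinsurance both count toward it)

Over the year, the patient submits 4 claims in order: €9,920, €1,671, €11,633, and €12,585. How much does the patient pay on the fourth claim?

€1,473

Claim 1 — €9,920: deductible takes €2,228, €7,692 remains; patient's 25% is €1,923. Patient owes €4,151 (running OOP €4,151).
Claim 2 — €1,671: deductible already satisfied, so patient's share is 25% × €1,671 = €417.75. Cost to patient: €417.75. OOP to date €4,568.75.
Claim 3 — €11,633: deductible already satisfied, so patient's share is 25% × €11,633 = €2,908.25. Patient owes €2,908.25 (running OOP €7,477).
Claim 4 — €12,585: deductible met; 25% of €12,585 = €3,146.25. That would push OOP to €10,623.25, over the €8,950 cap, so patient pays €8,950 − €7,477 = €1,473.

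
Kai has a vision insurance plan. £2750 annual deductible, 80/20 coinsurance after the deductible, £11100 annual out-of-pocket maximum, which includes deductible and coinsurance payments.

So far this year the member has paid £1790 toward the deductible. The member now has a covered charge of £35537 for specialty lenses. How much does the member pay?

£7875.40

Deductible still to meet: £2750 − £1790 = £960.
The remaining £34577 (= £35537 − £960) moves to coinsurance.
Member's 20% share of £34577 is £6915.40.
Member responsibility before any cap: £960 + £6915.40 = £7875.40.
Total out-of-pocket so far would be £1790 + £7875.40 = £9665.40, below the £11100 cap — no reduction.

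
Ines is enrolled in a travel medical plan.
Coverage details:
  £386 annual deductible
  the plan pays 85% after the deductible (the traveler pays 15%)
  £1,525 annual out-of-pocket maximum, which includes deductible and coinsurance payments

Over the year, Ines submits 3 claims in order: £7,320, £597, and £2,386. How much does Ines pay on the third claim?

£9.35

Claim 1 (£7,320): deductible takes £386, £6,934 remains; traveler's 15% is £1,040.10. Traveler owes £1,426.10 (running OOP £1,426.10).
Claim 2 (£597): 15% coinsurance on £597 = £89.55. Traveler pays £89.55; OOP now £1,515.65.
Claim 3 (£2,386): deductible already satisfied, so traveler's share is 15% × £2,386 = £357.90. That would push OOP to £1,873.55, over the £1,525 cap, so traveler pays £1,525 − £1,515.65 = £9.35.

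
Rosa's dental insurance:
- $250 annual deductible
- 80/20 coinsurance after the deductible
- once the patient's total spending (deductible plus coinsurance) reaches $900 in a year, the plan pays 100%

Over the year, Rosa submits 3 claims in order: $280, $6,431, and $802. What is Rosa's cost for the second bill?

$644

Bill 1, $280: deductible takes $250, $30 remains; patient's 20% is $6. Patient pays $256; OOP now $256.
Bill 2, $6,431: 20% coinsurance on $6,431 = $1,286.20. Adding that to $256 gives $1,542.20, past the $900 cap; patient pays only $900 − $256 = $644.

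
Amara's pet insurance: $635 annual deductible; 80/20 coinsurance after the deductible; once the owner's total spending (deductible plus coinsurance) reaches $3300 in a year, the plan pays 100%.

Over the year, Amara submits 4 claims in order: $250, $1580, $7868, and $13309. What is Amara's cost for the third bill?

$1573.60

#1 ($250): all of it applies to the deductible. Owner owes $250 (running OOP $250).
#2 ($1580): $385 finishes the deductible; $1195 goes to coinsurance; owner's 20% is $239. Owner owes $624 (running OOP $874).
#3 ($7868): deductible already satisfied, so owner's share is 20% × $7868 = $1573.60. Owner owes $1573.60 (running OOP $2447.60).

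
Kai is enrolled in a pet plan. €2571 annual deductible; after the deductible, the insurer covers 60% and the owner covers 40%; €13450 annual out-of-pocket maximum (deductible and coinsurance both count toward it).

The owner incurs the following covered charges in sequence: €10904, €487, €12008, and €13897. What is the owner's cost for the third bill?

#1 (€10904): €2571 finishes the deductible; €8333 goes to coinsurance; 40% of €8333 = €3333.20. Cost to owner: €5904.20. OOP to date €5904.20.
#2 (€487): deductible already satisfied, so owner's share is 40% × €487 = €194.80. Owner owes €194.80 (running OOP €6099).
#3 (€12008): 40% coinsurance on €12008 = €4803.20. Owner pays €4803.20; OOP now €10902.20.

€4803.20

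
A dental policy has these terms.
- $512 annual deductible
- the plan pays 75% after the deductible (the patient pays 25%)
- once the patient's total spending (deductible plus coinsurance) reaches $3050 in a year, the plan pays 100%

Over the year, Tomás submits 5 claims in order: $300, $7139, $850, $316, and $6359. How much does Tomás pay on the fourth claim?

$79

Bill 1, $300: fully absorbed by the deductible. Patient pays $300; OOP now $300.
Bill 2, $7139: $212 finishes the deductible; $6927 goes to coinsurance; coinsurance $6927 × 25% = $1731.75. Patient owes $1943.75 (running OOP $2243.75).
Bill 3, $850: deductible met; 25% of $850 = $212.50. Patient owes $212.50 (running OOP $2456.25).
Bill 4, $316: 25% coinsurance on $316 = $79. Patient pays $79; OOP now $2535.25.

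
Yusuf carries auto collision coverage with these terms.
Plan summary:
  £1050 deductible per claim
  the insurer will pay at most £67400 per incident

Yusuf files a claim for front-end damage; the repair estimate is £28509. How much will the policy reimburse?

£27459

After the deductible, £28509 − £1050 = £27459 remains.
£27459 ≤ £67400, so the limit doesn't bind; insurer pays £27459.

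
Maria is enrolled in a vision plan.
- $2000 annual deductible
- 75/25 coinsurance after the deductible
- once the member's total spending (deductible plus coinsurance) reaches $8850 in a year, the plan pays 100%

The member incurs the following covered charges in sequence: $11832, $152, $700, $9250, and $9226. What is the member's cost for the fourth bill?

$2312.50

Bill 1, $11832: deductible takes $2000, $9832 remains; coinsurance $9832 × 25% = $2458. Cost to member: $4458. OOP to date $4458.
Bill 2, $152: 25% coinsurance on $152 = $38. Member owes $38 (running OOP $4496).
Bill 3, $700: 25% coinsurance on $700 = $175. Member owes $175 (running OOP $4671).
Bill 4, $9250: deductible already satisfied, so member's share is 25% × $9250 = $2312.50. Member owes $2312.50 (running OOP $6983.50).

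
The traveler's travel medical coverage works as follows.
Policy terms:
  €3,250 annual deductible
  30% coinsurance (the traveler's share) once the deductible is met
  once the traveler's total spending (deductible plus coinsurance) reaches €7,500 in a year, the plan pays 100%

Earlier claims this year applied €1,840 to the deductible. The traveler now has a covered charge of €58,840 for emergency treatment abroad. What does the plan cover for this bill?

€53,180

Deductible still to meet: €3,250 − €1,840 = €1,410.
That leaves €58,840 − €1,410 = €57,430 for coinsurance.
Coinsurance: €57,430 × 30% = €17,229.
So the traveler owes €1,410 + €17,229 = €18,639 before any cap.
Year-to-date out-of-pocket would reach €1,840 + €18,639 = €20,479, above the €7,500 maximum, so the traveler pays only €7,500 − €1,840 = €5,660.
Insurer pays the balance: €58,840 − €5,660 = €53,180.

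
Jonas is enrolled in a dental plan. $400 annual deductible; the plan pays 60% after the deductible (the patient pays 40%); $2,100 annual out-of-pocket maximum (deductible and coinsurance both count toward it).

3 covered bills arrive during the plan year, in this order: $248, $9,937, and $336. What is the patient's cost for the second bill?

$1,852

Bill 1, $248: entire amount goes to the deductible. Patient pays $248; OOP now $248.
Bill 2, $9,937: $152 finishes the deductible; $9,785 goes to coinsurance; coinsurance $9,785 × 40% = $3,914. Together that's $152 + $3,914 = $4,066. Adding that to $248 gives $4,314, past the $2,100 cap; patient pays only $2,100 − $248 = $1,852.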